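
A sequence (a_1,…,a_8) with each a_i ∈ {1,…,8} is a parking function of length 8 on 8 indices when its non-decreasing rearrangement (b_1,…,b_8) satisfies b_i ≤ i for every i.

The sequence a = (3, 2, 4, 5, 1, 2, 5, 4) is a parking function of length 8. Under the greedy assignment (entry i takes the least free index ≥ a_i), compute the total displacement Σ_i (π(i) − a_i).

10

Σπ = 8·9/2 = 36 (π permutes [8]); Σa = 3+2+4+5+1+2+5+4 = 26; disp = 36−26 = 10.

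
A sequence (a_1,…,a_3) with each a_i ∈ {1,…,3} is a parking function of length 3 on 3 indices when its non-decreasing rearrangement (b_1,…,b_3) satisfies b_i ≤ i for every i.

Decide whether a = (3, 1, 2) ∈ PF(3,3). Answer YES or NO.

Order a: b = (1, 2, 3).
  b_1=1 ≤ 1
  b_2=2 ≤ 2
  b_3=3 ≤ 3
All bounds hold ⇒ YES

YES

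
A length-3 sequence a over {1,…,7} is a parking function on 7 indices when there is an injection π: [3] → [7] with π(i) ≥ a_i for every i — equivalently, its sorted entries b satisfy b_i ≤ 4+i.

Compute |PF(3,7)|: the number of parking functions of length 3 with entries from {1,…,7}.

320

|PF(3,7)| = (7−3+1)·(7+1)^(3−1) = 5·64 = 320 [KW]
E.g. (6,2,6) → sorted (2,6,6): b_i ≤ 4+i ∀i, a PF.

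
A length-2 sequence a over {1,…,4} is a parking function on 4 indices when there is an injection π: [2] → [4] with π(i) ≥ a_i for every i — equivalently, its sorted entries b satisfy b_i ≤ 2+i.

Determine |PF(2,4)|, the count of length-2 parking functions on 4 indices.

15

|PF| = (4−2+1)·(4+1)^(2−1) = 3·5 = 15 (Pollak)
One tuple (4,2) → sorted (2,4): b_i ≤ 2+i ∀i, a PF.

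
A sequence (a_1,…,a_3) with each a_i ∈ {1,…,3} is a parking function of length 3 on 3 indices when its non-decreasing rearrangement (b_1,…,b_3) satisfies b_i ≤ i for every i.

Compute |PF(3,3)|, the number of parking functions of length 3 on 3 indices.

16

|PF| = (4−3)·4^(3−1) = 1 · 16 = 16 (Pollak)
One tuple (1,2,1) → sorted (1,1,2): b_i ≤ i ∀i, a PF.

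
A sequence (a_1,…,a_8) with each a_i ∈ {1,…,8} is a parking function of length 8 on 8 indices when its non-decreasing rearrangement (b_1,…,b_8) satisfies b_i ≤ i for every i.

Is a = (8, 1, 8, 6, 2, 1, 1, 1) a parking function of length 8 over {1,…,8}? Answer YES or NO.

Order a: b = (1, 1, 1, 1, 2, 6, 8, 8).
  b_1=1 ≤ 1
  b_2=1 ≤ 2
  b_3=1 ≤ 3
  b_4=1 ≤ 4
  b_5=2 ≤ 5
  b_6=6 ≤ 6
  b_7=8 > 7
  fails at i=7 ⇒ NO

NO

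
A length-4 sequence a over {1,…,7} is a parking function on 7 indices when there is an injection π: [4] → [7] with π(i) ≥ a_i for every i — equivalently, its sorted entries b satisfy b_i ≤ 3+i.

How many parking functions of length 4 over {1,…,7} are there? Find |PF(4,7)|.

2048

Count = (7+1−4)·(7+1)^{4−1} = 4×512 = 2048
E.g. (2,4,4,4) → sorted (2,4,4,4): b_i ≤ 3+i ∀i, a PF.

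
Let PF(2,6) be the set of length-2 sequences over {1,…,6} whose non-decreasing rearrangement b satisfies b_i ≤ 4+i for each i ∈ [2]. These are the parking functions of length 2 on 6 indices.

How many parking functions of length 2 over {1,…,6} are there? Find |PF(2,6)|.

#PF = (7−2)·7^(2−1) = 5·7 = 35 (Konheim–Weiss)
E.g. (1,5) → sorted (1,5): b_i ≤ 4+i ∀i, a PF.

35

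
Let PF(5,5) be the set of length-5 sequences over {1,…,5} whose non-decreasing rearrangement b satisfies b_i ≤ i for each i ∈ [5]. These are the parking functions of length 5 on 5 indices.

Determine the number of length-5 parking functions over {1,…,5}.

1296

Count = 1·6^4 = 1·1296 = 1296 [KW]
One tuple (2,4,1,5,1) → sorted (1,1,2,4,5): b_i ≤ i ∀i, a PF.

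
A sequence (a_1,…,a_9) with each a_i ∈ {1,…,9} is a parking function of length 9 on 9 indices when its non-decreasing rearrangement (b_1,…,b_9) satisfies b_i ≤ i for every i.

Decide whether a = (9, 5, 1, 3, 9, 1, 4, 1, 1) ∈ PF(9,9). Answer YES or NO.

Order a: b = (1, 1, 1, 1, 3, 4, 5, 9, 9).
  b_1=1 ≤ 1
  b_2=1 ≤ 2
  b_3=1 ≤ 3
  b_4=1 ≤ 4
  b_5=3 ≤ 5
  b_6=4 ≤ 6
  b_7=5 ≤ 7
  b_8=9 > 8
  fails at i=8 ⇒ NO

NO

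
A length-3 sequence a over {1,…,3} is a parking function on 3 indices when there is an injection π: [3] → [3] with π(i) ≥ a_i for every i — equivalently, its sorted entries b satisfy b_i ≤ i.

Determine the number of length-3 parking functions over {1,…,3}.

|PF| = (3−3+1)·(3+1)^(3−1) = 1 · 16 = 16
One tuple (2,1,2) → sorted (1,2,2): b_i ≤ i ∀i, a PF.

16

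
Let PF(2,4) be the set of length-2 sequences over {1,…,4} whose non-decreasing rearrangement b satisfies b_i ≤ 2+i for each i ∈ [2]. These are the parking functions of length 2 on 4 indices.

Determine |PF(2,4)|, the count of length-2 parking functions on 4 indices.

15

#PF = 3·5^1 = 3 · 5 = 15 (Konheim–Weiss)
Check (1,4) → sorted (1,4): b_i ≤ 2+i ∀i, a PF.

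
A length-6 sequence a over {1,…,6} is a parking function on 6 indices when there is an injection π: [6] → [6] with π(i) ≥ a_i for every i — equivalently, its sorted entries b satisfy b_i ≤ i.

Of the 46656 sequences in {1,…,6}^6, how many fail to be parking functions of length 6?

Count = (6−6+1)·(6+1)^(6−1) = 1 · 16807 = 16807 (Konheim–Weiss)
E.g. (5,6,1,5,2,6) → sorted (1,2,5,5,6,6): b_3=5>3, not a PF.
6^6 − 16807 = 46656 − 16807 = 29849

29849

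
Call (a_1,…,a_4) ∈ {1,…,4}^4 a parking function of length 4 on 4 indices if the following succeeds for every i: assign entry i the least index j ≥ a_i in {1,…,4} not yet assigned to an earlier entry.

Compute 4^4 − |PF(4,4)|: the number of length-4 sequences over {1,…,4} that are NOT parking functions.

#PF = (4+1−4)·(4+1)^{4−1} = 1 · 125 = 125
Check (3,2,4,4) → sorted (2,3,4,4): b_1=2>1, not a PF.
So 256 − 125 = 131 fail.

131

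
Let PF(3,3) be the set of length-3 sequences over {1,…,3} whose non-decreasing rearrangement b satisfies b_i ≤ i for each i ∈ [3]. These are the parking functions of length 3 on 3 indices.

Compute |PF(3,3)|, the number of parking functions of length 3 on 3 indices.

|PF(3,3)| = 1·4^2 = 1 · 16 = 16 (Pollak)
Example (1,2,3) → sorted (1,2,3): b_i ≤ i ∀i, a PF.

16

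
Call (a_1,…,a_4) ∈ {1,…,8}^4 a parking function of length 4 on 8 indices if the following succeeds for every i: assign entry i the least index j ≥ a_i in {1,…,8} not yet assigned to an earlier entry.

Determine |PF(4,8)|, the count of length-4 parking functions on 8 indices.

|PF| = 5·9^3 = 5×729 = 3645 [KW]
E.g. (4,7,6,2) → sorted (2,4,6,7): b_i ≤ 4+i ∀i, a PF.

3645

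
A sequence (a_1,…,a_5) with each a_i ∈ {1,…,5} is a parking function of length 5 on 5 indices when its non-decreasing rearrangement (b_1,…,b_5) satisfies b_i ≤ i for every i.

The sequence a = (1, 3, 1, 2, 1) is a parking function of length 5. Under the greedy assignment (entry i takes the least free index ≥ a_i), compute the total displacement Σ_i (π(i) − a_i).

Σπ = 5·6/2 = 15 (π permutes [5]); Σa = 1+3+1+2+1 = 8; disp = 15−8 = 7.

7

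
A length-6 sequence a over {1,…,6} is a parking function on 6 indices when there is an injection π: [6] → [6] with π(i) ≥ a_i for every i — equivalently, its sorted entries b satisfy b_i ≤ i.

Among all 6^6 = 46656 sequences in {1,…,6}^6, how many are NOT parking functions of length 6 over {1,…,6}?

|PF| = (6−6+1)·(6+1)^(6−1) = 1 · 16807 = 16807 [KW]
One tuple (5,4,6,6,4,4) → sorted (4,4,4,5,6,6): b_1=4>1, not a PF.
Total 46656; non-PF = 46656−16807 = 29849

29849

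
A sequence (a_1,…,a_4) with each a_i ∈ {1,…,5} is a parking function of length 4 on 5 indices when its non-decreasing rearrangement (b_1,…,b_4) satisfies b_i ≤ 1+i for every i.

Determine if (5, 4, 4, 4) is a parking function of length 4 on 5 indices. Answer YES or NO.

NO

Sorted: b = (4, 4, 4, 5).
  b_1=4 > 2
  fails at i=1 ⇒ NO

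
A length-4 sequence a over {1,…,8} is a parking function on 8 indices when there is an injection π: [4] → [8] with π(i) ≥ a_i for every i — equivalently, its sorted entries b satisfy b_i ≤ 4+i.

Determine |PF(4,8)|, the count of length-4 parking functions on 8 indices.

3645

#PF = (8+1−4)·(8+1)^{4−1} = 5·729 = 3645 (Konheim–Weiss)
One tuple (6,4,5,8) → sorted (4,5,6,8): b_i ≤ 4+i ∀i, a PF.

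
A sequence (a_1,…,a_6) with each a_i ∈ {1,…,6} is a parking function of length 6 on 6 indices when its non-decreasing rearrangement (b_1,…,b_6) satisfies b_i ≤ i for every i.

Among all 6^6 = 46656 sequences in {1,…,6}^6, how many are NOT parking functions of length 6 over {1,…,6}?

#PF = (6+1−6)·(6+1)^{6−1} = 1·16807 = 16807 [KW]
Check (1,2,6,6,6,2) → sorted (1,2,2,6,6,6): b_4=6>4, not a PF.
6^6 − 16807 = 46656 − 16807 = 29849

29849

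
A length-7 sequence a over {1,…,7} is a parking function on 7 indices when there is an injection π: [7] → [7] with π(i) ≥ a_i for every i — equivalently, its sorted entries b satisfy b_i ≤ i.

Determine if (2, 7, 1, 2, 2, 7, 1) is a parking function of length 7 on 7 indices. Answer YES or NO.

NO

Rearranged: b = (1, 1, 2, 2, 2, 7, 7).
  b_1=1 ≤ 1
  b_2=1 ≤ 2
  b_3=2 ≤ 3
  b_4=2 ≤ 4
  b_5=2 ≤ 5
  b_6=7 > 6
  fails at i=6 ⇒ NO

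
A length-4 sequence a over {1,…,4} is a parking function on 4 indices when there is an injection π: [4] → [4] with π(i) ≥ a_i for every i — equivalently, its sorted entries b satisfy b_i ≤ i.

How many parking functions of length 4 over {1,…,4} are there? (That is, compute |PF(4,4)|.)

125

|PF(4,4)| = (5−4)·5^(4−1) = 1 · 125 = 125 (Konheim–Weiss)
E.g. (2,1,1,1) → sorted (1,1,1,2): b_i ≤ i ∀i, a PF.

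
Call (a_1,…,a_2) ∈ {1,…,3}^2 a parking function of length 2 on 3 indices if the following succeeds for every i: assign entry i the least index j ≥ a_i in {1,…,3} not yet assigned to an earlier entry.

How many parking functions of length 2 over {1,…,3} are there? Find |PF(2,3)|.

Count = (3−2+1)·(3+1)^(2−1) = 2×4 = 8 (Pollak)
E.g. (3,2) → sorted (2,3): b_i ≤ 1+i ∀i, a PF.

8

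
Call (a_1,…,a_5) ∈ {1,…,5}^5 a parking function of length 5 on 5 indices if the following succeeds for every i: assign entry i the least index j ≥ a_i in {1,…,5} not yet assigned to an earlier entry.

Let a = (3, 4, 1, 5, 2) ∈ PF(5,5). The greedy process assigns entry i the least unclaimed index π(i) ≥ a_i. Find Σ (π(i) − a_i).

Σπ(i) = 1+…+5 = 15; Σa = 3+4+1+5+2 = 15; disp = 15−15 = 0.

0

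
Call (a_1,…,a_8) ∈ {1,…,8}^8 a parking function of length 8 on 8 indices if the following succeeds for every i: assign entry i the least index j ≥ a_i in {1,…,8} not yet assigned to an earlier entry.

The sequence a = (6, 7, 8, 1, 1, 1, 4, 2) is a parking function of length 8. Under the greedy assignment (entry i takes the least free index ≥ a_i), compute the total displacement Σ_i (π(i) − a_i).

Σπ = 36 ({1..8} each once); Σa = 6+7+8+1+1+1+4+2 = 30; disp = 36−30 = 6.

6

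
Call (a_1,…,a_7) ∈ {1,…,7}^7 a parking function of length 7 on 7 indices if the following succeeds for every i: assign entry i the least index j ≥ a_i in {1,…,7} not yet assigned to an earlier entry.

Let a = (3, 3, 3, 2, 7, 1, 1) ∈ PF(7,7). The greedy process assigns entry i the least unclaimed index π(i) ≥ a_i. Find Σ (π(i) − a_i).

8

Σπ(i) = 1+…+7 = 28; Σa = 3+3+3+2+7+1+1 = 20; disp = 28−20 = 8.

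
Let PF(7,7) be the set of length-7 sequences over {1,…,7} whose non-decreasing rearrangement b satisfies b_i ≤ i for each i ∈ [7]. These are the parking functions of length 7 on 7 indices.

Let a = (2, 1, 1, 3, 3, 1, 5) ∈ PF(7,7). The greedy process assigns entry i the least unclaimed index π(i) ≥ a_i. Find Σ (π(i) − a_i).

12

Σπ = 7·8/2 = 28 (π permutes [7]); Σa = 2+1+1+3+3+1+5 = 16; disp = 28−16 = 12.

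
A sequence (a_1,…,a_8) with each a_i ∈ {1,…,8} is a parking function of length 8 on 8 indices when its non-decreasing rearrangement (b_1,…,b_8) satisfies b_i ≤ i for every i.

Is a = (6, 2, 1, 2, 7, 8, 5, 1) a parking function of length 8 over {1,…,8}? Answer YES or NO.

Order a: b = (1, 1, 2, 2, 5, 6, 7, 8).
  b_1=1 ≤ 1
  b_2=1 ≤ 2
  b_3=2 ≤ 3
  b_4=2 ≤ 4
  b_5=5 ≤ 5
  b_6=6 ≤ 6
  b_7=7 ≤ 7
  b_8=8 ≤ 8
All bounds hold ⇒ YES

YES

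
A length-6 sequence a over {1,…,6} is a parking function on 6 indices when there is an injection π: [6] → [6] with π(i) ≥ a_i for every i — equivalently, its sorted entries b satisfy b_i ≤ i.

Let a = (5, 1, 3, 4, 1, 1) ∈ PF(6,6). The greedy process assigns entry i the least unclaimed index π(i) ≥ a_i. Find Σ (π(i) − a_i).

6

Σπ = 6·7/2 = 21 (π permutes [6]); Σa = 5+1+3+4+1+1 = 15; disp = 21−15 = 6.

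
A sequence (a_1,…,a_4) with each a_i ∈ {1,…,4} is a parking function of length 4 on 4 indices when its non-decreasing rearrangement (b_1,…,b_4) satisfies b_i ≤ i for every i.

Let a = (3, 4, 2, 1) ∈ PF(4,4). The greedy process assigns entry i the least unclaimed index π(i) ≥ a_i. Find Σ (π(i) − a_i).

Σπ = 4·5/2 = 10 (π permutes [4]); Σa = 3+4+2+1 = 10; disp = 10−10 = 0.

0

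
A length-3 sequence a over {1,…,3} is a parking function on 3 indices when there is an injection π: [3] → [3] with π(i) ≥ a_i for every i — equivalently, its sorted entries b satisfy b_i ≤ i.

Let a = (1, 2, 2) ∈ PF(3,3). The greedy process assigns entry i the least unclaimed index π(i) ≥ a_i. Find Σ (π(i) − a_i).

1

Σπ(i) = 1+…+3 = 6; Σa = 1+2+2 = 5; disp = 6−5 = 1.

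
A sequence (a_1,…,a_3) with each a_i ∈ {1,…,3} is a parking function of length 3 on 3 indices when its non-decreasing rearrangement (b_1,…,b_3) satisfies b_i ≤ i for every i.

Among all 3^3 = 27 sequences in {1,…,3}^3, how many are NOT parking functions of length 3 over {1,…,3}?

11

|PF| = (3−3+1)·(3+1)^(3−1) = 1×16 = 16 [KW]
Example (3,3,3) → sorted (3,3,3): b_1=3>1, not a PF.
So 27 − 16 = 11 fail.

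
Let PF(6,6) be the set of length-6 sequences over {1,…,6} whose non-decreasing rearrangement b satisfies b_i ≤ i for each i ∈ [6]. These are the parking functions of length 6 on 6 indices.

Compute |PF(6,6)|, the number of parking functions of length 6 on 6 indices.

16807

Count = (7−6)·7^(6−1) = 1·16807 = 16807 (Konheim–Weiss)
Check (4,3,4,3,1,2) → sorted (1,2,3,3,4,4): b_i ≤ i ∀i, a PF.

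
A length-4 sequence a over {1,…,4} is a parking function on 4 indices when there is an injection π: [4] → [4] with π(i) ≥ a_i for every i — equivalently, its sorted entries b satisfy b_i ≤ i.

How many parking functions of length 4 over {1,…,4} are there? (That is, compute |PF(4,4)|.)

|PF(4,4)| = 1·5^3 = 1×125 = 125 (Konheim–Weiss)
Example (2,4,1,3) → sorted (1,2,3,4): b_i ≤ i ∀i, a PF.

125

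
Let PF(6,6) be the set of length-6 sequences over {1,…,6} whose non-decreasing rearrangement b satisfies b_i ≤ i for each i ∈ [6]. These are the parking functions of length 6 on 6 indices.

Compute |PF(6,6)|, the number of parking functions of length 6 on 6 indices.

16807

|PF(6,6)| = (6−6+1)·(6+1)^(6−1) = 1 · 16807 = 16807 [KW]
E.g. (1,4,1,5,1,5) → sorted (1,1,1,4,5,5): b_i ≤ i ∀i, a PF.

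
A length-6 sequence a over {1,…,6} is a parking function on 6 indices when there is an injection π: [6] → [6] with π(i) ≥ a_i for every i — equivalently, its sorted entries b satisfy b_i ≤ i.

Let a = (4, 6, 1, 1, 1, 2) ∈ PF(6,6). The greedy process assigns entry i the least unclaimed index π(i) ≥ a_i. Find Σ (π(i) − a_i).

6

Σπ(i) = 1+…+6 = 21; Σa = 4+6+1+1+1+2 = 15; disp = 21−15 = 6.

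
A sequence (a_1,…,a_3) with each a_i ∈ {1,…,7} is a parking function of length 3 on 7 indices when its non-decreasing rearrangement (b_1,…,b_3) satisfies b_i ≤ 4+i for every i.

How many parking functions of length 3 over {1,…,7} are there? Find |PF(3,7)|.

|PF| = (8−3)·8^(3−1) = 5·64 = 320 (Konheim–Weiss)
Example (5,2,3) → sorted (2,3,5): b_i ≤ 4+i ∀i, a PF.

320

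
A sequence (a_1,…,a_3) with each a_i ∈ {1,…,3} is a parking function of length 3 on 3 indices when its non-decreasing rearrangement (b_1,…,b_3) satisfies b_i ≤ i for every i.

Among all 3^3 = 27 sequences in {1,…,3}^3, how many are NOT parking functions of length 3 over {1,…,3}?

|PF| = (4−3)·4^(3−1) = 1 · 16 = 16 (Pollak)
Check (3,2,3) → sorted (2,3,3): b_1=2>1, not a PF.
Total 27; non-PF = 27−16 = 11

11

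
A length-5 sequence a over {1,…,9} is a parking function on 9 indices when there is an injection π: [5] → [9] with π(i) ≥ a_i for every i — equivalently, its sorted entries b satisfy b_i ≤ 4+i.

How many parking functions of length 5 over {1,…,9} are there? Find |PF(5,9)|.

50000

|PF(5,9)| = (10−5)·10^(5−1) = 5×10000 = 50000
One tuple (4,6,7,1,4) → sorted (1,4,4,6,7): b_i ≤ 4+i ∀i, a PF.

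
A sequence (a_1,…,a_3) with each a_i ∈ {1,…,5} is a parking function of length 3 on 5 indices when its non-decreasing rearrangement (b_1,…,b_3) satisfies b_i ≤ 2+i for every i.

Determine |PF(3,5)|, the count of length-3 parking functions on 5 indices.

|PF(3,5)| = 3·6^2 = 3 · 36 = 108 [KW]
One tuple (1,2,2) → sorted (1,2,2): b_i ≤ 2+i ∀i, a PF.

108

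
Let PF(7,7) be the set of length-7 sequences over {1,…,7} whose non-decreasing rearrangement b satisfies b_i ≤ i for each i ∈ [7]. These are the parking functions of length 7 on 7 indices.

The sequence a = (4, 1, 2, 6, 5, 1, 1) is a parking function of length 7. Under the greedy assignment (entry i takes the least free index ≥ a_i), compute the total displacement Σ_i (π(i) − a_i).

8

Σπ = 7·8/2 = 28 (π permutes [7]); Σa = 4+1+2+6+5+1+1 = 20; disp = 28−20 = 8.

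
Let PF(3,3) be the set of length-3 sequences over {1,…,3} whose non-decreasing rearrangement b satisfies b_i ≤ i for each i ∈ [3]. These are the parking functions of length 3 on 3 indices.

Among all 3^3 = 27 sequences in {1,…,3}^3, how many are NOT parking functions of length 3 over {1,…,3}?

|PF| = 1·4^2 = 1 · 16 = 16
Example (2,2,3) → sorted (2,2,3): b_1=2>1, not a PF.
So 27 − 16 = 11 fail.

11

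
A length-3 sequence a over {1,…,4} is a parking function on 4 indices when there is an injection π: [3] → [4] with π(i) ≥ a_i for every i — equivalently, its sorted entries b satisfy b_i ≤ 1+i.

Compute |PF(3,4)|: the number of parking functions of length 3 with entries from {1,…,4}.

Count = 2·5^2 = 2×25 = 50 (Pollak)
Example (1,3,2) → sorted (1,2,3): b_i ≤ 1+i ∀i, a PF.

50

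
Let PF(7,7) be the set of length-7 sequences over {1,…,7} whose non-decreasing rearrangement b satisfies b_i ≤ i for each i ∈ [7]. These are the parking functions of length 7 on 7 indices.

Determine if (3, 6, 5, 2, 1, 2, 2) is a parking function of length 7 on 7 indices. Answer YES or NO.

YES

Rearranged: b = (1, 2, 2, 2, 3, 5, 6).
  b_1=1 ≤ 1
  b_2=2 ≤ 2
  b_3=2 ≤ 3
  b_4=2 ≤ 4
  b_5=3 ≤ 5
  b_6=5 ≤ 6
  b_7=6 ≤ 7
All bounds hold ⇒ YES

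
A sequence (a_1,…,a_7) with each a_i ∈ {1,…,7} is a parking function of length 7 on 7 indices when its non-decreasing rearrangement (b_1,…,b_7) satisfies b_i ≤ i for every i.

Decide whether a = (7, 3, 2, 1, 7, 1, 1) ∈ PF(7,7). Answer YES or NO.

NO

Rearranged: b = (1, 1, 1, 2, 3, 7, 7).
  b_1=1 ≤ 1
  b_2=1 ≤ 2
  b_3=1 ≤ 3
  b_4=2 ≤ 4
  b_5=3 ≤ 5
  b_6=7 > 6
  fails at i=6 ⇒ NO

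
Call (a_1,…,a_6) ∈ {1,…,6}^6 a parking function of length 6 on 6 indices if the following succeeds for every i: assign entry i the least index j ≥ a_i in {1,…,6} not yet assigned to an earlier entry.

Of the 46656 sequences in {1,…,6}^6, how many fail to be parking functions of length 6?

29849

Count = (6+1−6)·(6+1)^{6−1} = 1 · 16807 = 16807 (Konheim–Weiss)
E.g. (1,3,2,6,6,3) → sorted (1,2,3,3,6,6): b_5=6>5, not a PF.
So 46656 − 16807 = 29849 fail.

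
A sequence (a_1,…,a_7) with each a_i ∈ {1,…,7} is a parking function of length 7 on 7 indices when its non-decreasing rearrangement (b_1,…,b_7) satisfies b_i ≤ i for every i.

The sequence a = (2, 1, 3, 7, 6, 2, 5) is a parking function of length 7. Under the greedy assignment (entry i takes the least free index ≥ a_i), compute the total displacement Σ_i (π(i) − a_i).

2

Σπ(i) = 1+…+7 = 28; Σa = 2+1+3+7+6+2+5 = 26; disp = 28−26 = 2.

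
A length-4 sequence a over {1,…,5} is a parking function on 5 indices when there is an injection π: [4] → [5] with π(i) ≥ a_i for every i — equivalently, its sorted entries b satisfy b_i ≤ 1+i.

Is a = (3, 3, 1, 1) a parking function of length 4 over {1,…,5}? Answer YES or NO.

Rearranged: b = (1, 1, 3, 3).
  b_1=1 ≤ 2
  b_2=1 ≤ 3
  b_3=3 ≤ 4
  b_4=3 ≤ 5
All bounds hold ⇒ YES

YES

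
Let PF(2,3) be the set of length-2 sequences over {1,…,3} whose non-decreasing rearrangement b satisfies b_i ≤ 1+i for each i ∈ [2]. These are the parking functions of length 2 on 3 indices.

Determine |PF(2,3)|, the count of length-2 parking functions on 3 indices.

8

Count = 2·4^1 = 2·4 = 8 [KW]
E.g. (1,3) → sorted (1,3): b_i ≤ 1+i ∀i, a PF.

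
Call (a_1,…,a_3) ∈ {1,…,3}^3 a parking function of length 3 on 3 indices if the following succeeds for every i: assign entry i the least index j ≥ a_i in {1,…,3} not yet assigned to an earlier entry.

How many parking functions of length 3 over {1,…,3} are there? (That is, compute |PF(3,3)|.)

16

#PF = (3+1−3)·(3+1)^{3−1} = 1×16 = 16 [KW]
One tuple (1,2,2) → sorted (1,2,2): b_i ≤ i ∀i, a PF.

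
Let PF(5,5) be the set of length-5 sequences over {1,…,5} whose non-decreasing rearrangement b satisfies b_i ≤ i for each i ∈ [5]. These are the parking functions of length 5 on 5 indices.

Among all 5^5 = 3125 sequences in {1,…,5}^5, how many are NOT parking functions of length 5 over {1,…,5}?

1829

Count = (5+1−5)·(5+1)^{5−1} = 1×1296 = 1296 [KW]
Example (3,5,3,4,4) → sorted (3,3,4,4,5): b_1=3>1, not a PF.
Total 3125; non-PF = 3125−1296 = 1829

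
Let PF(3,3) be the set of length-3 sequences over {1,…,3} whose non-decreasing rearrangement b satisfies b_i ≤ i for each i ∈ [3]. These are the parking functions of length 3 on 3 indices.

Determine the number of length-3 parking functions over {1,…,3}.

16

#PF = (3−3+1)·(3+1)^(3−1) = 1 · 16 = 16 (Pollak)
E.g. (2,2,1) → sorted (1,2,2): b_i ≤ i ∀i, a PF.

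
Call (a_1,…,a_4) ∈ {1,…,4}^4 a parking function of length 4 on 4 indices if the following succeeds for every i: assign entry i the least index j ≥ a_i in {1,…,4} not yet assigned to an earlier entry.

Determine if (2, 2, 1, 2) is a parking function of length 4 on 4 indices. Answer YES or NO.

YES

Sorted: b = (1, 2, 2, 2).
  b_1=1 ≤ 1
  b_2=2 ≤ 2
  b_3=2 ≤ 3
  b_4=2 ≤ 4
All bounds hold ⇒ YES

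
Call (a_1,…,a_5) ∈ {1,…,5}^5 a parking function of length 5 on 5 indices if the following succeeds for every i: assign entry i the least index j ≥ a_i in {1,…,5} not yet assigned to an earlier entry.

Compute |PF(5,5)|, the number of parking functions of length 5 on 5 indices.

1296

#PF = (5+1−5)·(5+1)^{5−1} = 1×1296 = 1296 [KW]
Example (2,4,1,3,2) → sorted (1,2,2,3,4): b_i ≤ i ∀i, a PF.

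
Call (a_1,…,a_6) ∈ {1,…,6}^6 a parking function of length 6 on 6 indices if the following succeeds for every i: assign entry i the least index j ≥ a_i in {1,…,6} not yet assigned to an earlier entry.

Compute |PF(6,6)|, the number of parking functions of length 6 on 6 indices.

16807

|PF(6,6)| = 1·7^5 = 1×16807 = 16807 (Pollak)
E.g. (2,1,5,2,2,2) → sorted (1,2,2,2,2,5): b_i ≤ i ∀i, a PF.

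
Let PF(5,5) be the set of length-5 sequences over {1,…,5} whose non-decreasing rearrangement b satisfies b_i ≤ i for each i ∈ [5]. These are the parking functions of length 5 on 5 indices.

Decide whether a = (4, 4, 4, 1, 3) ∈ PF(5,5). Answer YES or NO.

Sorted: b = (1, 3, 4, 4, 4).
  b_1=1 ≤ 1
  b_2=3 > 2
  fails at i=2 ⇒ NO

NO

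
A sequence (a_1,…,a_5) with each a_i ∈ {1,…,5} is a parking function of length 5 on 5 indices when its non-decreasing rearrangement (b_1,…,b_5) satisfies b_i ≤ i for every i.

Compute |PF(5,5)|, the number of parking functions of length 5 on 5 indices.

Count = (5−5+1)·(5+1)^(5−1) = 1×1296 = 1296
One tuple (2,1,1,4,5) → sorted (1,1,2,4,5): b_i ≤ i ∀i, a PF.

1296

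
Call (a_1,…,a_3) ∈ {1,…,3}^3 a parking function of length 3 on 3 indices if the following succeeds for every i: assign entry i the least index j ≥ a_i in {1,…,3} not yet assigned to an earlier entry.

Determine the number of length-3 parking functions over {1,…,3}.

16

Count = (3−3+1)·(3+1)^(3−1) = 1 · 16 = 16 (Pollak)
Check (2,1,3) → sorted (1,2,3): b_i ≤ i ∀i, a PF.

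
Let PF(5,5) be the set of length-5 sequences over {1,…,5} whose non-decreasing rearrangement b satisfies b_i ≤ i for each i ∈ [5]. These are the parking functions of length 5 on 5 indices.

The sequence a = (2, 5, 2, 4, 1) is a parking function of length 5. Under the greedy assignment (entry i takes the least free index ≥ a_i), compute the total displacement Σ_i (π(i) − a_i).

1

Σπ(i) = 1+…+5 = 15; Σa = 2+5+2+4+1 = 14; disp = 15−14 = 1.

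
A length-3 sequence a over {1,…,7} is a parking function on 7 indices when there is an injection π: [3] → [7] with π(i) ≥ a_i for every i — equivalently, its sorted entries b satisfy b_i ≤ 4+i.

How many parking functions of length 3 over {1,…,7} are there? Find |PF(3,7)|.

320

|PF(3,7)| = 5·8^2 = 5 · 64 = 320
Example (7,5,4) → sorted (4,5,7): b_i ≤ 4+i ∀i, a PF.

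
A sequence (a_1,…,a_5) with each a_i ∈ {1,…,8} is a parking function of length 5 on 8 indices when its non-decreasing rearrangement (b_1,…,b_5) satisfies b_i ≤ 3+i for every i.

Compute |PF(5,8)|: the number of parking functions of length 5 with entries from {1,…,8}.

#PF = (8+1−5)·(8+1)^{5−1} = 4·6561 = 26244 [KW]
One tuple (7,7,2,2,1) → sorted (1,2,2,7,7): b_i ≤ 3+i ∀i, a PF.

26244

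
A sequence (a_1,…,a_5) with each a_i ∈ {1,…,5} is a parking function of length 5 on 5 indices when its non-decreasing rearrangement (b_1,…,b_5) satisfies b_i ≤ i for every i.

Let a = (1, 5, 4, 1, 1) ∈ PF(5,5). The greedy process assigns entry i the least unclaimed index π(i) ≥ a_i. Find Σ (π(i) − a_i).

Σπ = 15 ({1..5} each once); Σa = 1+5+4+1+1 = 12; disp = 15−12 = 3.

3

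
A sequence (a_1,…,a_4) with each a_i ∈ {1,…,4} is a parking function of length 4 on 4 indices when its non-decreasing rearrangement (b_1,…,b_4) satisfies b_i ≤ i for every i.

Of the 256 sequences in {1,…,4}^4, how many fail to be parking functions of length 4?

|PF(4,4)| = (5−4)·5^(4−1) = 1·125 = 125
Check (4,4,4,4) → sorted (4,4,4,4): b_1=4>1, not a PF.
So 256 − 125 = 131 fail.

131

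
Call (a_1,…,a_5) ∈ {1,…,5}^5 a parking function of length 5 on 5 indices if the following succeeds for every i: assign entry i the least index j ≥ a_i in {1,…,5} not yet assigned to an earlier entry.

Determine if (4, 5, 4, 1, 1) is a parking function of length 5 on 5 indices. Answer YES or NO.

NO

Order a: b = (1, 1, 4, 4, 5).
  b_1=1 ≤ 1
  b_2=1 ≤ 2
  b_3=4 > 3
  fails at i=3 ⇒ NO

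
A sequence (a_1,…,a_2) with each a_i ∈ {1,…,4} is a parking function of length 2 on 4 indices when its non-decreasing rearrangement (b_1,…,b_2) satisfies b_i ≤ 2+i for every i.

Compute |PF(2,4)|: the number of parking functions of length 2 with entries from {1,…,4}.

15

#PF = (5−2)·5^(2−1) = 3 · 5 = 15 [KW]
Check (3,3) → sorted (3,3): b_i ≤ 2+i ∀i, a PF.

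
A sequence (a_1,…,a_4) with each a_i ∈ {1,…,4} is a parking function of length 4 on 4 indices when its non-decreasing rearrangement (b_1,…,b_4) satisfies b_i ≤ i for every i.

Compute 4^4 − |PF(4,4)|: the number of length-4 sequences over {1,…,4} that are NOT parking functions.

|PF(4,4)| = (4+1−4)·(4+1)^{4−1} = 1·125 = 125 (Konheim–Weiss)
E.g. (4,4,2,2) → sorted (2,2,4,4): b_1=2>1, not a PF.
4^4 − 125 = 256 − 125 = 131

131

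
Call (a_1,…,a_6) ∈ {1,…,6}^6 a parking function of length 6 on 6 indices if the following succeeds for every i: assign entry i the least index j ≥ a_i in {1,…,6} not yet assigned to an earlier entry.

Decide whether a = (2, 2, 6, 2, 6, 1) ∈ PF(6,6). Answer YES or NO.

Rearranged: b = (1, 2, 2, 2, 6, 6).
  b_1=1 ≤ 1
  b_2=2 ≤ 2
  b_3=2 ≤ 3
  b_4=2 ≤ 4
  b_5=6 > 5
  fails at i=5 ⇒ NO

NO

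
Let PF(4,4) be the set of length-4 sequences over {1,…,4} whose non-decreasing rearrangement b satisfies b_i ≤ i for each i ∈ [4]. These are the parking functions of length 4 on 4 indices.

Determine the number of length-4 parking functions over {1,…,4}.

|PF| = (5−4)·5^(4−1) = 1·125 = 125 (Konheim–Weiss)
Check (1,1,4,1) → sorted (1,1,1,4): b_i ≤ i ∀i, a PF.

125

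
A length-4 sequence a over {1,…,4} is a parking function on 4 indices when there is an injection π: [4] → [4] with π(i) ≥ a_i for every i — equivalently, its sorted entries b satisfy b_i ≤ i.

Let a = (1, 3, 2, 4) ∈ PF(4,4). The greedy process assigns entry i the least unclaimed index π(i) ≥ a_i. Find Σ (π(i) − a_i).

0

Σπ = 10 ({1..4} each once); Σa = 1+3+2+4 = 10; disp = 10−10 = 0.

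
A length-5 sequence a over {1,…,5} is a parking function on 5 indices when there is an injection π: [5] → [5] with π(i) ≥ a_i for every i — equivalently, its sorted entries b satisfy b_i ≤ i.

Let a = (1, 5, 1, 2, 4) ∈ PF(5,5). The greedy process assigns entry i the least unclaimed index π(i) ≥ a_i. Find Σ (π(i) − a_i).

Σπ = 5·6/2 = 15 (π permutes [5]); Σa = 1+5+1+2+4 = 13; disp = 15−13 = 2.

2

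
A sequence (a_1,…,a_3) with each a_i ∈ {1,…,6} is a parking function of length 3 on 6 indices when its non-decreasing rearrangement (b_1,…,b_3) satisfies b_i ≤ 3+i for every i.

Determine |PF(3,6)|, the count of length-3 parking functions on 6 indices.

196

#PF = (6−3+1)·(6+1)^(3−1) = 4·49 = 196 (Pollak)
One tuple (5,6,3) → sorted (3,5,6): b_i ≤ 3+i ∀i, a PF.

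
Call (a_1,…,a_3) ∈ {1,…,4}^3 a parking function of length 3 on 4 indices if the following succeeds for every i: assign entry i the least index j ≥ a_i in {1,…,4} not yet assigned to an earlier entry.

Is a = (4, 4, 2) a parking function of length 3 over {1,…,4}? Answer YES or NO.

NO

Order a: b = (2, 4, 4).
  b_1=2 ≤ 2
  b_2=4 > 3
  fails at i=2 ⇒ NO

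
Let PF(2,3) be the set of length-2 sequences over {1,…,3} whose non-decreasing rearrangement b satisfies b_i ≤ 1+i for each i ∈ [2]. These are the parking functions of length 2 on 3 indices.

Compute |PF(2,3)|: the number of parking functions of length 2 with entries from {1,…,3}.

|PF| = 2·4^1 = 2·4 = 8 (Konheim–Weiss)
E.g. (3,2) → sorted (2,3): b_i ≤ 1+i ∀i, a PF.

8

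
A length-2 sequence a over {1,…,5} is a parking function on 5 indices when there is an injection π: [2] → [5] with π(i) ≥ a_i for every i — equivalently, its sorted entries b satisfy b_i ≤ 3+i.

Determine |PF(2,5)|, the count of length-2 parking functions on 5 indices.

Count = (6−2)·6^(2−1) = 4·6 = 24
E.g. (1,2) → sorted (1,2): b_i ≤ 3+i ∀i, a PF.

24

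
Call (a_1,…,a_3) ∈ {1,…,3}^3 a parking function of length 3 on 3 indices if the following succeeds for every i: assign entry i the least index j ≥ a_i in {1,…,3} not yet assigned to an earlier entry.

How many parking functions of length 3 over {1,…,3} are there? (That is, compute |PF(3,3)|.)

#PF = 1·4^2 = 1×16 = 16 (Pollak)
E.g. (2,1,3) → sorted (1,2,3): b_i ≤ i ∀i, a PF.

16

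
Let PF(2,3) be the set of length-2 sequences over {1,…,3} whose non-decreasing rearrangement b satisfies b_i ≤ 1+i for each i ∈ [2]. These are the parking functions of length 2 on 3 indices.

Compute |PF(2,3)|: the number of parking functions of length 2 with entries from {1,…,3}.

8

#PF = (3+1−2)·(3+1)^{2−1} = 2×4 = 8 (Konheim–Weiss)
Example (1,2) → sorted (1,2): b_i ≤ 1+i ∀i, a PF.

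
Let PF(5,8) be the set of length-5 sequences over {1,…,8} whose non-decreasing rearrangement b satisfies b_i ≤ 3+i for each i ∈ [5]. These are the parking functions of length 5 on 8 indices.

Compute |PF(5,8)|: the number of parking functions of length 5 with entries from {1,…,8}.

|PF| = (8−5+1)·(8+1)^(5−1) = 4×6561 = 26244
E.g. (6,6,2,3,7) → sorted (2,3,6,6,7): b_i ≤ 3+i ∀i, a PF.

26244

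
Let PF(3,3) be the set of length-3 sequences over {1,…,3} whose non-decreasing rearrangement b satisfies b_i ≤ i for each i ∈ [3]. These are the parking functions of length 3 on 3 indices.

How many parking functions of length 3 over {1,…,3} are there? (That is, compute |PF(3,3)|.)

Count = (4−3)·4^(3−1) = 1×16 = 16 (Pollak)
One tuple (1,1,2) → sorted (1,1,2): b_i ≤ i ∀i, a PF.

16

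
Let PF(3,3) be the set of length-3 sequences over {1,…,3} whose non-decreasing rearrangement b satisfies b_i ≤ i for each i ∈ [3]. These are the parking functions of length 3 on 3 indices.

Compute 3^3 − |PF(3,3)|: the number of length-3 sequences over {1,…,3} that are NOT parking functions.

11

|PF| = (4−3)·4^(3−1) = 1 · 16 = 16 (Konheim–Weiss)
One tuple (3,3,3) → sorted (3,3,3): b_1=3>1, not a PF.
Total 27; non-PF = 27−16 = 11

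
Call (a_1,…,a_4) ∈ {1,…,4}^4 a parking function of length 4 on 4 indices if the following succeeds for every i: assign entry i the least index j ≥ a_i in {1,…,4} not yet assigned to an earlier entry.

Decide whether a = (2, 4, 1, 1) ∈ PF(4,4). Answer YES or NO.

Order a: b = (1, 1, 2, 4).
  b_1=1 ≤ 1
  b_2=1 ≤ 2
  b_3=2 ≤ 3
  b_4=4 ≤ 4
All bounds hold ⇒ YES

YES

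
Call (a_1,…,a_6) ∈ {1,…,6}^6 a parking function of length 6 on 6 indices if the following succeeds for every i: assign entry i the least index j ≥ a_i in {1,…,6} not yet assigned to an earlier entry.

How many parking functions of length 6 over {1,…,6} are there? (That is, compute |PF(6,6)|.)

#PF = (6−6+1)·(6+1)^(6−1) = 1 · 16807 = 16807
Example (2,3,4,4,2,1) → sorted (1,2,2,3,4,4): b_i ≤ i ∀i, a PF.

16807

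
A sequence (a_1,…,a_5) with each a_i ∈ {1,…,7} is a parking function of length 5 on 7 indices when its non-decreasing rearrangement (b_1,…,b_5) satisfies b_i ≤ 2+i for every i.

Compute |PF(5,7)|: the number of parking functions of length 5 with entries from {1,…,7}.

12288

|PF| = (8−5)·8^(5−1) = 3×4096 = 12288 [KW]
Example (7,5,4,1,1) → sorted (1,1,4,5,7): b_i ≤ 2+i ∀i, a PF.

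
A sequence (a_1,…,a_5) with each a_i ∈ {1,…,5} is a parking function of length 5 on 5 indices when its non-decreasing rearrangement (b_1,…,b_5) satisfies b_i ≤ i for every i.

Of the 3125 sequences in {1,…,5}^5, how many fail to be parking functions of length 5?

1829

#PF = (6−5)·6^(5−1) = 1 · 1296 = 1296
One tuple (5,3,3,3,5) → sorted (3,3,3,5,5): b_1=3>1, not a PF.
Total 3125; non-PF = 3125−1296 = 1829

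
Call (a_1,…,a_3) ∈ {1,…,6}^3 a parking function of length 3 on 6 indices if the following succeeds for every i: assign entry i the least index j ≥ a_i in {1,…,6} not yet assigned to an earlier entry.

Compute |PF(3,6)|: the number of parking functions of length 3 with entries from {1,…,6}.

Count = (6−3+1)·(6+1)^(3−1) = 4·49 = 196
Check (4,1,3) → sorted (1,3,4): b_i ≤ 3+i ∀i, a PF.

196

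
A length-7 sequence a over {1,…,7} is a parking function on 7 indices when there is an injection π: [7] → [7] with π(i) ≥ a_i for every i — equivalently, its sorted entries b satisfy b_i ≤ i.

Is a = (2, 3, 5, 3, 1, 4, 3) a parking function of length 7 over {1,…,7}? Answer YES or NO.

Order a: b = (1, 2, 3, 3, 3, 4, 5).
  b_1=1 ≤ 1
  b_2=2 ≤ 2
  b_3=3 ≤ 3
  b_4=3 ≤ 4
  b_5=3 ≤ 5
  b_6=4 ≤ 6
  b_7=5 ≤ 7
All bounds hold ⇒ YES

YES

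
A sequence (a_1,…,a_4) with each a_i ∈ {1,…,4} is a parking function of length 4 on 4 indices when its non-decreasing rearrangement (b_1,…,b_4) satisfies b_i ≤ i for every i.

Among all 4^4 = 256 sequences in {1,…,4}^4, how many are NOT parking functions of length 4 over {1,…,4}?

131

|PF(4,4)| = (4−4+1)·(4+1)^(4−1) = 1×125 = 125 (Pollak)
One tuple (4,3,4,4) → sorted (3,4,4,4): b_1=3>1, not a PF.
So 256 − 125 = 131 fail.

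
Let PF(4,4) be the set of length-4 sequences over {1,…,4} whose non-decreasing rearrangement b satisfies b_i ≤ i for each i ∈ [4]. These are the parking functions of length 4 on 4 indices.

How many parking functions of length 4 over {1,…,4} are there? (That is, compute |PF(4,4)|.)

125

|PF| = (4+1−4)·(4+1)^{4−1} = 1·125 = 125 (Konheim–Weiss)
E.g. (3,2,1,2) → sorted (1,2,2,3): b_i ≤ i ∀i, a PF.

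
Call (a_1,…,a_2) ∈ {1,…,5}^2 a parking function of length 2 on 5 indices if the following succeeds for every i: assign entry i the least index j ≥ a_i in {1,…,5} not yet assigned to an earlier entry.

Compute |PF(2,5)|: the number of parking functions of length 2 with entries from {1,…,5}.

24

Count = (6−2)·6^(2−1) = 4×6 = 24 (Pollak)
One tuple (4,3) → sorted (3,4): b_i ≤ 3+i ∀i, a PF.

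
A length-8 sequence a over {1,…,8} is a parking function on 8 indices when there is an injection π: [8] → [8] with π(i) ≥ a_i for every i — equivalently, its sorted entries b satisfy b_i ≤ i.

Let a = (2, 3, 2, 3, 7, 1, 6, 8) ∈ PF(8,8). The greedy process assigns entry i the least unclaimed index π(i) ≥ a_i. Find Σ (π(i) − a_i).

Σπ = 8·9/2 = 36 (π permutes [8]); Σa = 2+3+2+3+7+1+6+8 = 32; disp = 36−32 = 4.

4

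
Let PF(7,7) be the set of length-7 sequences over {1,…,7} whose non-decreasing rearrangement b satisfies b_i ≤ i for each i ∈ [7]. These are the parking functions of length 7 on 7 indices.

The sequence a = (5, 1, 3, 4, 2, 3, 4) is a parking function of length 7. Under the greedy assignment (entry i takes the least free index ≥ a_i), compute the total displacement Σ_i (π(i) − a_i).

Σπ = 28 ({1..7} each once); Σa = 5+1+3+4+2+3+4 = 22; disp = 28−22 = 6.

6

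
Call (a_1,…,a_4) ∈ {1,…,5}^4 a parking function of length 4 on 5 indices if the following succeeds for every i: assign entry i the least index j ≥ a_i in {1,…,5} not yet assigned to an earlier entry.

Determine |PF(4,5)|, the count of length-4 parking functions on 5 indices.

432

|PF| = (5−4+1)·(5+1)^(4−1) = 2×216 = 432 (Pollak)
Example (1,2,3,4) → sorted (1,2,3,4): b_i ≤ 1+i ∀i, a PF.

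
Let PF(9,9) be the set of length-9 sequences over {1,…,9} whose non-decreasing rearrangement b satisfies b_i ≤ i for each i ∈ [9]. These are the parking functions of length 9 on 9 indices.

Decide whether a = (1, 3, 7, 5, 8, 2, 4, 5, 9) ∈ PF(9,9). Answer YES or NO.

Order a: b = (1, 2, 3, 4, 5, 5, 7, 8, 9).
  b_1=1 ≤ 1
  b_2=2 ≤ 2
  b_3=3 ≤ 3
  b_4=4 ≤ 4
  b_5=5 ≤ 5
  b_6=5 ≤ 6
  b_7=7 ≤ 7
  b_8=8 ≤ 8
  b_9=9 ≤ 9
All bounds hold ⇒ YES

YES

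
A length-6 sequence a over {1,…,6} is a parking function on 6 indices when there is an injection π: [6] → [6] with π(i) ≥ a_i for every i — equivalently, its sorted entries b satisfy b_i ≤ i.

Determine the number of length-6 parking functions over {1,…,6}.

16807

|PF(6,6)| = (6+1−6)·(6+1)^{6−1} = 1×16807 = 16807 (Konheim–Weiss)
One tuple (4,3,5,1,6,2) → sorted (1,2,3,4,5,6): b_i ≤ i ∀i, a PF.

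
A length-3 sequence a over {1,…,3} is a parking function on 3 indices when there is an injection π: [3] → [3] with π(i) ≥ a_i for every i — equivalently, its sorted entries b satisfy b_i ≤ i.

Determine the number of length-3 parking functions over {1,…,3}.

#PF = (3+1−3)·(3+1)^{3−1} = 1·16 = 16
Check (2,1,1) → sorted (1,1,2): b_i ≤ i ∀i, a PF.

16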